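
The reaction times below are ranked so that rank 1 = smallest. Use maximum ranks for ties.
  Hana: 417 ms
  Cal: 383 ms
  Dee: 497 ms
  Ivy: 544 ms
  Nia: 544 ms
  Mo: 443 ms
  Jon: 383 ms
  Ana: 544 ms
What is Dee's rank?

5

Sorted (ascending): 383, 383, 417, 443, 497, 544, 544, 544
The 2 values of 383 occupy positions 1–2 → each gets rank 2.
The 3 values of 544 occupy positions 6–8 → each gets rank 8.
Dee has value 497 ms → rank 5.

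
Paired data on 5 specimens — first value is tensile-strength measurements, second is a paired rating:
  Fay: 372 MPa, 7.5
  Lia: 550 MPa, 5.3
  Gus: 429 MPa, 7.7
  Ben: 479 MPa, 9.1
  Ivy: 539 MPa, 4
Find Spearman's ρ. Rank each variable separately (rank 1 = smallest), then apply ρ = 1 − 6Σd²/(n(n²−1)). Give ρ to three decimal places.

Ranks of variable 1: 1, 5, 2, 3, 4
Ranks of variable 2: 3, 2, 4, 5, 1
d = r₁ − r₂: -2, 3, -2, -2, 3
d²: 4, 9, 4, 4, 9; Σd² = 30
ρ = 1 − 6·30/(5·24) = 1 − 180/120 = -0.500

-0.500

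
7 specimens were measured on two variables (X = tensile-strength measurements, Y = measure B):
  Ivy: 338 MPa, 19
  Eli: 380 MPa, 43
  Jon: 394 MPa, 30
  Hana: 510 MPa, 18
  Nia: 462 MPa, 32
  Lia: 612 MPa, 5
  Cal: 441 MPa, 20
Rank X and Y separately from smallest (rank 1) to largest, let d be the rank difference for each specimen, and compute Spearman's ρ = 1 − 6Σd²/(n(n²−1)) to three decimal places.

-0.536

Ranks of variable 1: 1, 2, 3, 6, 5, 7, 4
Ranks of variable 2: 3, 7, 5, 2, 6, 1, 4
d = r₁ − r₂: -2, -5, -2, 4, -1, 6, 0
d²: 4, 25, 4, 16, 1, 36, 0; Σd² = 86
ρ = 1 − 6·86/(7·48) = 1 − 516/336 = -0.536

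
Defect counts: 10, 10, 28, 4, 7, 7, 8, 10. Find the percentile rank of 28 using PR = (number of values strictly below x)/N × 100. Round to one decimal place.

87.5

N = 8.
Strictly below 28: 7. Equal to 28: 1.
PR = 7/8 × 100 = 87.5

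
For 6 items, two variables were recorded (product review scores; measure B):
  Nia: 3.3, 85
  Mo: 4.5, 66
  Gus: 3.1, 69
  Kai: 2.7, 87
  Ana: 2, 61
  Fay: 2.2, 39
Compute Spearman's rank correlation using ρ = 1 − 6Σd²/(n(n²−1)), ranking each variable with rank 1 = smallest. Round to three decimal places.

Ranks of variable 1: 5, 6, 4, 3, 1, 2
Ranks of variable 2: 5, 3, 4, 6, 2, 1
d = r₁ − r₂: 0, 3, 0, -3, -1, 1
d²: 0, 9, 0, 9, 1, 1; Σd² = 20
ρ = 1 − 6·20/(6·35) = 1 − 120/210 = 0.429

0.429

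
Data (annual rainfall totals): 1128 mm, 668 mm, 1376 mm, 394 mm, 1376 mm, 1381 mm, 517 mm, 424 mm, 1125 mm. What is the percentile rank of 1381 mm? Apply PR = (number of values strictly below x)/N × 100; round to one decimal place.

N = 9.
Strictly below 1381: 8. Equal to 1381: 1.
PR = 8/9 × 100 = 88.9

88.9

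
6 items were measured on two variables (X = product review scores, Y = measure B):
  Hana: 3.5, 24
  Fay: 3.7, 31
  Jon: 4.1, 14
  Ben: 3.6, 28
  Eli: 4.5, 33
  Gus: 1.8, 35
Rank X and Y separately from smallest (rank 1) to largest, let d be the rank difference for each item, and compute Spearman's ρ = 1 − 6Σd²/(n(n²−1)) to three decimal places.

Ranks of variable 1: 2, 4, 5, 3, 6, 1
Ranks of variable 2: 2, 4, 1, 3, 5, 6
d = r₁ − r₂: 0, 0, 4, 0, 1, -5
d²: 0, 0, 16, 0, 1, 25; Σd² = 42
ρ = 1 − 6·42/(6·35) = 1 − 252/210 = -0.200

-0.200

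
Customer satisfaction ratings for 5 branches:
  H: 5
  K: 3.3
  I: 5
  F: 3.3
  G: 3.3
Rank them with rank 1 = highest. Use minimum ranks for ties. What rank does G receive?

3

Sorted (descending): 5, 5, 3.3, 3.3, 3.3
The 2 values of 5 occupy positions 1–2 → each gets rank 1.
The 3 values of 3.3 occupy positions 3–5 → each gets rank 3.
G has value 3.3 → rank 3.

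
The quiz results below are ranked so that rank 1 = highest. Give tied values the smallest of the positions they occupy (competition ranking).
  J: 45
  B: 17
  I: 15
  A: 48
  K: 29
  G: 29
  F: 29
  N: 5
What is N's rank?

8

Sorted (descending): 48, 45, 29, 29, 29, 17, 15, 5
The 3 values of 29 occupy positions 3–5 → each gets rank 3.
N has value 5 → rank 8.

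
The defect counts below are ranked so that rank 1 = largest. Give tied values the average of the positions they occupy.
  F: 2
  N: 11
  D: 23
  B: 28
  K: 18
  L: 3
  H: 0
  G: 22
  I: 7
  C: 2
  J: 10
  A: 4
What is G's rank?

Sorted (descending): 28, 23, 22, 18, 11, 10, 7, 4, 3, 2, 2, 0
The 2 values of 2 occupy positions 10–11 → average rank (10+11)/2 = 10.5.
G has value 22 → rank 3.

3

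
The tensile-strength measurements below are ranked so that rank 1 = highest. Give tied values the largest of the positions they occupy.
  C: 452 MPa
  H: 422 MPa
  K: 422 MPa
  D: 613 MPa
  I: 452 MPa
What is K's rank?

Sorted (descending): 613, 452, 452, 422, 422
The 2 values of 452 occupy positions 2–3 → each gets rank 3.
The 2 values of 422 occupy positions 4–5 → each gets rank 5.
K has value 422 MPa → rank 5.

5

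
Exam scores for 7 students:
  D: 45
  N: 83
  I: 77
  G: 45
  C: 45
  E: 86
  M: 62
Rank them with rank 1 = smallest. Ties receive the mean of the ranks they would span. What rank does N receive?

Sorted (ascending): 45, 45, 45, 62, 77, 83, 86
The 3 values of 45 occupy positions 1–3 → average rank 2.
N has value 83 → rank 6.

6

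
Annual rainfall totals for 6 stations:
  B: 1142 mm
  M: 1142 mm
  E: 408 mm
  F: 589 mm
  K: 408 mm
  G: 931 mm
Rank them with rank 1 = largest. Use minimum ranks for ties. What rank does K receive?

Sorted (descending): 1142, 1142, 931, 589, 408, 408
The 2 values of 1142 occupy positions 1–2 → each gets rank 1.
The 2 values of 408 occupy positions 5–6 → each gets rank 5.
K has value 408 mm → rank 5.

5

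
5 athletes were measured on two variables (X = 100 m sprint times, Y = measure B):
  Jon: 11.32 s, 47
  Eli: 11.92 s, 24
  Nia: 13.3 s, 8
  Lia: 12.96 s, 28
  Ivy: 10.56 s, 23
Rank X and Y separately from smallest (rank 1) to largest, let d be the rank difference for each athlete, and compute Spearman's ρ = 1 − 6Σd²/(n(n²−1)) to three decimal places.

Ranks of variable 1: 2, 3, 5, 4, 1
Ranks of variable 2: 5, 3, 1, 4, 2
d = r₁ − r₂: -3, 0, 4, 0, -1
d²: 9, 0, 16, 0, 1; Σd² = 26
ρ = 1 − 6·26/(5·24) = 1 − 156/120 = -0.300

-0.300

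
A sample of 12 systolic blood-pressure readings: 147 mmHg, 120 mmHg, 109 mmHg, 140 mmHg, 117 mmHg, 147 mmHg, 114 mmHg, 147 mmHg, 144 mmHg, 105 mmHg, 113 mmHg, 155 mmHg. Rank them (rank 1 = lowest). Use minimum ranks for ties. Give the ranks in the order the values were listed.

Sorted (ascending): 105, 109, 113, 114, 117, 120, 140, 144, 147, 147, 147, 155
The 3 values of 147 occupy positions 9–11 → each gets rank 9.

9, 6, 2, 7, 5, 9, 4, 9, 8, 1, 3, 12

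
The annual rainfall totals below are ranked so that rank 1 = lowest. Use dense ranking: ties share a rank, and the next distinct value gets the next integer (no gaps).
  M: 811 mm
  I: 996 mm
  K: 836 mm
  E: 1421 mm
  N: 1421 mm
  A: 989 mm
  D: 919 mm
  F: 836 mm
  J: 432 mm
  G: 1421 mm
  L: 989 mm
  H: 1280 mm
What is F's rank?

3

Sorted (ascending): 432, 811, 836, 836, 919, 989, 989, 996, 1280, 1421, 1421, 1421
The 2 values of 836 share dense rank 3.
The 2 values of 989 share dense rank 5.
The 3 values of 1421 share dense rank 8.
Remaining distinct values take the next consecutive integers.
F has value 836 mm → rank 3.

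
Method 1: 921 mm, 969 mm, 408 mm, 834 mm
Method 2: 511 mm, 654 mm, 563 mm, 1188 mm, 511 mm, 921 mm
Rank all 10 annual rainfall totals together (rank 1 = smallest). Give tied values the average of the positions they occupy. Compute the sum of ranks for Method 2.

Sorted (ascending): 408, 511, 511, 563, 654, 834, 921, 921, 969, 1188
The 2 values of 511 occupy positions 2–3 → average rank (2+3)/2 = 2.5.
The 2 values of 921 occupy positions 7–8 → average rank (7+8)/2 = 7.5.
Method 2 values → pooled ranks: 511→2.5, 654→5, 563→4, 1188→10, 511→2.5, 921→7.5
Rank sum = 2.5 + 5 + 4 + 10 + 2.5 + 7.5 = 31.5

31.5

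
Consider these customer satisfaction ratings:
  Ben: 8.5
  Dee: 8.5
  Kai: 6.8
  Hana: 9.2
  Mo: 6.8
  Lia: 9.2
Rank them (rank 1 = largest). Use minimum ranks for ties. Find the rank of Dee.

Sorted (descending): 9.2, 9.2, 8.5, 8.5, 6.8, 6.8
The 2 values of 9.2 occupy positions 1–2 → each gets rank 1.
The 2 values of 8.5 occupy positions 3–4 → each gets rank 3.
The 2 values of 6.8 occupy positions 5–6 → each gets rank 5.
Dee has value 8.5 → rank 3.

3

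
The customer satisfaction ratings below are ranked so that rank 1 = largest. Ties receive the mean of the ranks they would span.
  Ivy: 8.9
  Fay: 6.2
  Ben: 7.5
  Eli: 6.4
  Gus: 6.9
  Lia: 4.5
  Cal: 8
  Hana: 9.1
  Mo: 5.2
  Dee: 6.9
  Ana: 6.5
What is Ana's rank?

7

Sorted (descending): 9.1, 8.9, 8, 7.5, 6.9, 6.9, 6.5, 6.4, 6.2, 5.2, 4.5
The 2 values of 6.9 occupy positions 5–6 → average rank (5+6)/2 = 5.5.
Ana has value 6.5 → rank 7.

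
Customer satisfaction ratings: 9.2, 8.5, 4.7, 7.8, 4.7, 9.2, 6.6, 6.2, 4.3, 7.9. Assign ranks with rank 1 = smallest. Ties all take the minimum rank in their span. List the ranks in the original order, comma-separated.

9, 8, 2, 6, 2, 9, 5, 4, 1, 7

Sorted (ascending): 4.3, 4.7, 4.7, 6.2, 6.6, 7.8, 7.9, 8.5, 9.2, 9.2
The 2 values of 4.7 occupy positions 2–3 → each gets rank 2.
The 2 values of 9.2 occupy positions 9–10 → each gets rank 9.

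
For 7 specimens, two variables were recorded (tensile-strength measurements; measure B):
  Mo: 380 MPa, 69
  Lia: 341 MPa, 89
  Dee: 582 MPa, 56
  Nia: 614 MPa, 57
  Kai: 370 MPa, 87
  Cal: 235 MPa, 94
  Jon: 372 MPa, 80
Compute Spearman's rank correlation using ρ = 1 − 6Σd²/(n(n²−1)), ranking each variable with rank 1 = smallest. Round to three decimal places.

Ranks of variable 1: 5, 2, 6, 7, 3, 1, 4
Ranks of variable 2: 3, 6, 1, 2, 5, 7, 4
d = r₁ − r₂: 2, -4, 5, 5, -2, -6, 0
d²: 4, 16, 25, 25, 4, 36, 0; Σd² = 110
ρ = 1 − 6·110/(7·48) = 1 − 660/336 = -0.964

-0.964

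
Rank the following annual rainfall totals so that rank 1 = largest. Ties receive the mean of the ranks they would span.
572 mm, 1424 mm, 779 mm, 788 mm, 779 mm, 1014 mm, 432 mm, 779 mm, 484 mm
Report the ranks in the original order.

Sorted (descending): 1424, 1014, 788, 779, 779, 779, 572, 484, 432
The 3 values of 779 occupy positions 4–6 → average rank 5.

7, 1, 5, 3, 5, 2, 9, 5, 8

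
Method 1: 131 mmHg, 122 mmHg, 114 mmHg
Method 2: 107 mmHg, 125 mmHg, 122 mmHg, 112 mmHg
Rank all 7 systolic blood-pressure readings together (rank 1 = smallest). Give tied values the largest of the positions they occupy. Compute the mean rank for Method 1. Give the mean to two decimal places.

5.00

Sorted (ascending): 107, 112, 114, 122, 122, 125, 131
The 2 values of 122 occupy positions 4–5 → each gets rank 5.
Method 1 values → pooled ranks: 131→7, 122→5, 114→3
Mean rank = (7 + 5 + 3) / 3 = 5.00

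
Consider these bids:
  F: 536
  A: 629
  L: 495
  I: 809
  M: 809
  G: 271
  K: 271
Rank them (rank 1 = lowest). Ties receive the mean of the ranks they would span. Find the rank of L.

3

Sorted (ascending): 271, 271, 495, 536, 629, 809, 809
The 2 values of 271 occupy positions 1–2 → average rank (1+2)/2 = 1.5.
The 2 values of 809 occupy positions 6–7 → average rank (6+7)/2 = 6.5.
L has value 495 → rank 3.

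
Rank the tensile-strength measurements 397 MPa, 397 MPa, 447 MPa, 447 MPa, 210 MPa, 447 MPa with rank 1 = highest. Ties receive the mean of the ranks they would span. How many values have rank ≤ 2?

3

Sorted (descending): 447, 447, 447, 397, 397, 210
The 3 values of 447 occupy positions 1–3 → average rank 2.
The 2 values of 397 occupy positions 4–5 → average rank (4+5)/2 = 4.5.
Ranks ≤ 2: {2, 2, 2} → 3 values.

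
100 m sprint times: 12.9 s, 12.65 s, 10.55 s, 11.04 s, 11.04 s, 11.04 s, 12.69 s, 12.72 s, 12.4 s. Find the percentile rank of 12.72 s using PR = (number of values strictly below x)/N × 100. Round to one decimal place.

77.8

N = 9.
Strictly below 12.72: 7. Equal to 12.72: 1.
PR = 7/9 × 100 = 77.8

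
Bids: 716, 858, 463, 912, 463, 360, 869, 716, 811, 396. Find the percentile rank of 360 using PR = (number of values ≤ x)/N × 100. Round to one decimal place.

N = 10.
Strictly below 360: 0. Equal to 360: 1.
PR = 1/10 × 100 = 10.0

10.0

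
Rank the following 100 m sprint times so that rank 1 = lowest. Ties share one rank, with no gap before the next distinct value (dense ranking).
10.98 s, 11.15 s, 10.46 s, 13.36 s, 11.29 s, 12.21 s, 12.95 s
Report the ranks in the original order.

2, 3, 1, 7, 4, 5, 6

Sorted (ascending): 10.46, 10.98, 11.15, 11.29, 12.21, 12.95, 13.36
No ties — each value takes its position as its rank.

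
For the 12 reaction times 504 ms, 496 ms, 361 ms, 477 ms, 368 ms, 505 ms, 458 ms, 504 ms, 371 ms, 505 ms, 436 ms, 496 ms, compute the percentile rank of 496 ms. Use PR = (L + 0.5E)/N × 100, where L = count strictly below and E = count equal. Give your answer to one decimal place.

N = 12.
Strictly below 496: 6. Equal to 496: 2.
PR = (6 + 0.5·2)/12 × 100 = 58.3

58.3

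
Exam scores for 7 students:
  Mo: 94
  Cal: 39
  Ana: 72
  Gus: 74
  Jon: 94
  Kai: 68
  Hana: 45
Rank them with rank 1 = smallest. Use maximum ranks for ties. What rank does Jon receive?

7

Sorted (ascending): 39, 45, 68, 72, 74, 94, 94
The 2 values of 94 occupy positions 6–7 → each gets rank 7.
Jon has value 94 → rank 7.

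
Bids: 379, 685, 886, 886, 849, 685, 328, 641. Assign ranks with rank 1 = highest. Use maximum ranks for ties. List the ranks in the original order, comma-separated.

7, 5, 2, 2, 3, 5, 8, 6

Sorted (descending): 886, 886, 849, 685, 685, 641, 379, 328
The 2 values of 886 occupy positions 1–2 → each gets rank 2.
The 2 values of 685 occupy positions 4–5 → each gets rank 5.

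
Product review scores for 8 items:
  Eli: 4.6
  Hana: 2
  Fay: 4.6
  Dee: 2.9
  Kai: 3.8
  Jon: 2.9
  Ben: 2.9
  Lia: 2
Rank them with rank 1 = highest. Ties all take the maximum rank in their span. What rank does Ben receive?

6

Sorted (descending): 4.6, 4.6, 3.8, 2.9, 2.9, 2.9, 2, 2
The 2 values of 4.6 occupy positions 1–2 → each gets rank 2.
The 3 values of 2.9 occupy positions 4–6 → each gets rank 6.
The 2 values of 2 occupy positions 7–8 → each gets rank 8.
Ben has value 2.9 → rank 6.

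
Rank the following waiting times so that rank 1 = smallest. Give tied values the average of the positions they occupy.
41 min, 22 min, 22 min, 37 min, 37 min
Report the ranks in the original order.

5, 1.5, 1.5, 3.5, 3.5

Sorted (ascending): 22, 22, 37, 37, 41
The 2 values of 22 occupy positions 1–2 → average rank (1+2)/2 = 1.5.
The 2 values of 37 occupy positions 3–4 → average rank (3+4)/2 = 3.5.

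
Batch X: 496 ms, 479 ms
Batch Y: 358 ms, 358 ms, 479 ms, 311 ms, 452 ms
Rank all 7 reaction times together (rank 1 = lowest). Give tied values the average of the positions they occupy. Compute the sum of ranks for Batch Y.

Sorted (ascending): 311, 358, 358, 452, 479, 479, 496
The 2 values of 358 occupy positions 2–3 → average rank (2+3)/2 = 2.5.
The 2 values of 479 occupy positions 5–6 → average rank (5+6)/2 = 5.5.
Batch Y values → pooled ranks: 358→2.5, 358→2.5, 479→5.5, 311→1, 452→4
Rank sum = 2.5 + 2.5 + 5.5 + 1 + 4 = 15.5

15.5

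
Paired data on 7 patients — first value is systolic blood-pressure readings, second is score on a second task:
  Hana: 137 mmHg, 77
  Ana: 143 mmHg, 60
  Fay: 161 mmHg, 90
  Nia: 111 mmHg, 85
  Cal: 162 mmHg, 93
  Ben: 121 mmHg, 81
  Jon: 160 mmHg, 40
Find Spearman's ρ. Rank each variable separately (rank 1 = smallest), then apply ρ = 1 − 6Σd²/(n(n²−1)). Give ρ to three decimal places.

0.286

Ranks of variable 1: 3, 4, 6, 1, 7, 2, 5
Ranks of variable 2: 3, 2, 6, 5, 7, 4, 1
d = r₁ − r₂: 0, 2, 0, -4, 0, -2, 4
d²: 0, 4, 0, 16, 0, 4, 16; Σd² = 40
ρ = 1 − 6·40/(7·48) = 1 − 240/336 = 0.286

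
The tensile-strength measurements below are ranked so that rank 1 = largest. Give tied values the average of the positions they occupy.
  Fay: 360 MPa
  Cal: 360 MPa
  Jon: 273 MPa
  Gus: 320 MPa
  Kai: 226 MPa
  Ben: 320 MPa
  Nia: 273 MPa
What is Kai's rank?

Sorted (descending): 360, 360, 320, 320, 273, 273, 226
The 2 values of 360 occupy positions 1–2 → average rank (1+2)/2 = 1.5.
The 2 values of 320 occupy positions 3–4 → average rank (3+4)/2 = 3.5.
The 2 values of 273 occupy positions 5–6 → average rank (5+6)/2 = 5.5.
Kai has value 226 MPa → rank 7.

7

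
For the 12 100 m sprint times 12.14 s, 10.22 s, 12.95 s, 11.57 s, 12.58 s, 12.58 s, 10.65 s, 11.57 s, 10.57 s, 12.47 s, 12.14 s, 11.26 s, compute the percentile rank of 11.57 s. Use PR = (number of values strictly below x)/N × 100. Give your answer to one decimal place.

N = 12.
Strictly below 11.57: 4. Equal to 11.57: 2.
PR = 4/12 × 100 = 33.3

33.3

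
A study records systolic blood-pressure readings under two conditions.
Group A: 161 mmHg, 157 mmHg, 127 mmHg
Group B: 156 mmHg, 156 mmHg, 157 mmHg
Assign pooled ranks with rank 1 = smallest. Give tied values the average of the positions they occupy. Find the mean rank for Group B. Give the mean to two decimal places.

Sorted (ascending): 127, 156, 156, 157, 157, 161
The 2 values of 156 occupy positions 2–3 → average rank (2+3)/2 = 2.5.
The 2 values of 157 occupy positions 4–5 → average rank (4+5)/2 = 4.5.
Group B values → pooled ranks: 156→2.5, 156→2.5, 157→4.5
Mean rank = (2.5 + 2.5 + 4.5) / 3 = 3.17

3.17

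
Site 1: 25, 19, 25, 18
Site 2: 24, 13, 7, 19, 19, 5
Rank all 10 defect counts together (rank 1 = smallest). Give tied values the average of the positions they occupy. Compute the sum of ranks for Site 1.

29

Sorted (ascending): 5, 7, 13, 18, 19, 19, 19, 24, 25, 25
The 3 values of 19 occupy positions 5–7 → average rank 6.
The 2 values of 25 occupy positions 9–10 → average rank (9+10)/2 = 9.5.
Site 1 values → pooled ranks: 25→9.5, 19→6, 25→9.5, 18→4
Rank sum = 9.5 + 6 + 9.5 + 4 = 29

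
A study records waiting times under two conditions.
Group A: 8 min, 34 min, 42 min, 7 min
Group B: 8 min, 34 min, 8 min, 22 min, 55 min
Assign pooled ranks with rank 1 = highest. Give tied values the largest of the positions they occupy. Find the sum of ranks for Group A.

Sorted (descending): 55, 42, 34, 34, 22, 8, 8, 8, 7
The 2 values of 34 occupy positions 3–4 → each gets rank 4.
The 3 values of 8 occupy positions 6–8 → each gets rank 8.
Group A values → pooled ranks: 8→8, 34→4, 42→2, 7→9
Rank sum = 8 + 4 + 2 + 9 = 23

23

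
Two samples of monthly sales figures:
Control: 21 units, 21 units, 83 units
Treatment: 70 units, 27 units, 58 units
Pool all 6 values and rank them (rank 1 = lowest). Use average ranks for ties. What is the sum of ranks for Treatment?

12

Sorted (ascending): 21, 21, 27, 58, 70, 83
The 2 values of 21 occupy positions 1–2 → average rank (1+2)/2 = 1.5.
Treatment values → pooled ranks: 70→5, 27→3, 58→4
Rank sum = 5 + 3 + 4 = 12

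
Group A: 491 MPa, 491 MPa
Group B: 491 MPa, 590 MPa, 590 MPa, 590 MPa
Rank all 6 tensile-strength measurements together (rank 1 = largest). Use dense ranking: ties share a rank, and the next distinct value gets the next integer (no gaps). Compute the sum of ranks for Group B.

Sorted (descending): 590, 590, 590, 491, 491, 491
The 3 values of 590 share dense rank 1.
The 3 values of 491 share dense rank 2.
Group B values → pooled ranks: 491→2, 590→1, 590→1, 590→1
Rank sum = 2 + 1 + 1 + 1 = 5

5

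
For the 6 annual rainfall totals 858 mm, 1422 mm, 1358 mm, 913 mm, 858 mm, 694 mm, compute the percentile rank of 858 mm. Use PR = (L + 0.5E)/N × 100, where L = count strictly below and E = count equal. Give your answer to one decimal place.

33.3

N = 6.
Strictly below 858: 1. Equal to 858: 2.
PR = (1 + 0.5·2)/6 × 100 = 33.3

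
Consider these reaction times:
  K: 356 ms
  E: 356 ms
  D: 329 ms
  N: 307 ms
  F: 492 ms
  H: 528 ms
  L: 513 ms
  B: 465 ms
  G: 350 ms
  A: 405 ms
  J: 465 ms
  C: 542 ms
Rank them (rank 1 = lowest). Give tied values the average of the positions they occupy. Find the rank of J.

7.5

Sorted (ascending): 307, 329, 350, 356, 356, 405, 465, 465, 492, 513, 528, 542
The 2 values of 356 occupy positions 4–5 → average rank (4+5)/2 = 4.5.
The 2 values of 465 occupy positions 7–8 → average rank (7+8)/2 = 7.5.
J has value 465 ms → rank 7.5.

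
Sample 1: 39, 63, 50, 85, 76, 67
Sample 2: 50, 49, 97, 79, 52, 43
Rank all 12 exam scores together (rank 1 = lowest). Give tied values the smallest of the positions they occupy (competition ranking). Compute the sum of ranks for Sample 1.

Sorted (ascending): 39, 43, 49, 50, 50, 52, 63, 67, 76, 79, 85, 97
The 2 values of 50 occupy positions 4–5 → each gets rank 4.
Sample 1 values → pooled ranks: 39→1, 63→7, 50→4, 85→11, 76→9, 67→8
Rank sum = 1 + 7 + 4 + 11 + 9 + 8 = 40

40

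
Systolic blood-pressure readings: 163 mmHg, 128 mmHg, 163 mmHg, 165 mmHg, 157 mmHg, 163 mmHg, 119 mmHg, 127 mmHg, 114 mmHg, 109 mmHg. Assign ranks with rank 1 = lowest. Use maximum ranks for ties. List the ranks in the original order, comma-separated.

9, 5, 9, 10, 6, 9, 3, 4, 2, 1

Sorted (ascending): 109, 114, 119, 127, 128, 157, 163, 163, 163, 165
The 3 values of 163 occupy positions 7–9 → each gets rank 9.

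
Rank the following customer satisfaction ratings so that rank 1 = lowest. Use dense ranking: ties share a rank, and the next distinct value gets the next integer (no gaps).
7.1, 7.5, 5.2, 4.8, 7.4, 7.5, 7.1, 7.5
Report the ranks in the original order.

3, 5, 2, 1, 4, 5, 3, 5

Sorted (ascending): 4.8, 5.2, 7.1, 7.1, 7.4, 7.5, 7.5, 7.5
The 2 values of 7.1 share dense rank 3.
The 3 values of 7.5 share dense rank 5.
Remaining distinct values take the next consecutive integers.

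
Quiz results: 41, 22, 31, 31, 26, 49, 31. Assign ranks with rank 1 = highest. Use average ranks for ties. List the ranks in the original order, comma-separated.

2, 7, 4, 4, 6, 1, 4

Sorted (descending): 49, 41, 31, 31, 31, 26, 22
The 3 values of 31 occupy positions 3–5 → average rank 4.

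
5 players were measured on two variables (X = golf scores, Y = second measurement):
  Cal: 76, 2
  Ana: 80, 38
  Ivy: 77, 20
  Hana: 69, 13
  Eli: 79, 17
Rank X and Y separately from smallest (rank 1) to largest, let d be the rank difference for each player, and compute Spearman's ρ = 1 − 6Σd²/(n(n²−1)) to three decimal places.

Ranks of variable 1: 2, 5, 3, 1, 4
Ranks of variable 2: 1, 5, 4, 2, 3
d = r₁ − r₂: 1, 0, -1, -1, 1
d²: 1, 0, 1, 1, 1; Σd² = 4
ρ = 1 − 6·4/(5·24) = 1 − 24/120 = 0.800

0.800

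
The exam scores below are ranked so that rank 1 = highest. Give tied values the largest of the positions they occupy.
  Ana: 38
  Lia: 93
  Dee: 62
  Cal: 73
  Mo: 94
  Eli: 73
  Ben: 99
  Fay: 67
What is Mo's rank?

2

Sorted (descending): 99, 94, 93, 73, 73, 67, 62, 38
The 2 values of 73 occupy positions 4–5 → each gets rank 5.
Mo has value 94 → rank 2.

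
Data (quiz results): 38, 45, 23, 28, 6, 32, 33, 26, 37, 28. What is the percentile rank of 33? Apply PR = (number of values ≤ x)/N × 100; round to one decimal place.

N = 10.
Strictly below 33: 6. Equal to 33: 1.
PR = 7/10 × 100 = 70.0

70.0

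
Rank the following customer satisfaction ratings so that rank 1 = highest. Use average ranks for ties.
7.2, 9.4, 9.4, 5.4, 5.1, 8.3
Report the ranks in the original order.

Sorted (descending): 9.4, 9.4, 8.3, 7.2, 5.4, 5.1
The 2 values of 9.4 occupy positions 1–2 → average rank (1+2)/2 = 1.5.

4, 1.5, 1.5, 5, 6, 3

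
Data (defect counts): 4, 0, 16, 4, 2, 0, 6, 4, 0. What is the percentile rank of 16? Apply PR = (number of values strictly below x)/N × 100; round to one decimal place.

88.9

N = 9.
Strictly below 16: 8. Equal to 16: 1.
PR = 8/9 × 100 = 88.9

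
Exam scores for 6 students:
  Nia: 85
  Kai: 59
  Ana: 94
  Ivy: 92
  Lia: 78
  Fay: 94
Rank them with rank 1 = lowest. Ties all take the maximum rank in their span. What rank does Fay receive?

Sorted (ascending): 59, 78, 85, 92, 94, 94
The 2 values of 94 occupy positions 5–6 → each gets rank 6.
Fay has value 94 → rank 6.

6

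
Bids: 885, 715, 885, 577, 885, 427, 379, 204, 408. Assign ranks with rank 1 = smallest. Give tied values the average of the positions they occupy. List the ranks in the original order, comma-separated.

Sorted (ascending): 204, 379, 408, 427, 577, 715, 885, 885, 885
The 3 values of 885 occupy positions 7–9 → average rank 8.

8, 6, 8, 5, 8, 4, 2, 1, 3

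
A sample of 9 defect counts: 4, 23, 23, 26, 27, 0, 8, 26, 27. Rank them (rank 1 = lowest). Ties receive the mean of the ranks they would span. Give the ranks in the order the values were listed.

Sorted (ascending): 0, 4, 8, 23, 23, 26, 26, 27, 27
The 2 values of 23 occupy positions 4–5 → average rank (4+5)/2 = 4.5.
The 2 values of 26 occupy positions 6–7 → average rank (6+7)/2 = 6.5.
The 2 values of 27 occupy positions 8–9 → average rank (8+9)/2 = 8.5.

2, 4.5, 4.5, 6.5, 8.5, 1, 3, 6.5, 8.5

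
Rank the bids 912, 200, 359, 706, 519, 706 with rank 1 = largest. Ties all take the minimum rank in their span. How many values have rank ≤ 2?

3

Sorted (descending): 912, 706, 706, 519, 359, 200
The 2 values of 706 occupy positions 2–3 → each gets rank 2.
Ranks ≤ 2: {1, 2, 2} → 3 values.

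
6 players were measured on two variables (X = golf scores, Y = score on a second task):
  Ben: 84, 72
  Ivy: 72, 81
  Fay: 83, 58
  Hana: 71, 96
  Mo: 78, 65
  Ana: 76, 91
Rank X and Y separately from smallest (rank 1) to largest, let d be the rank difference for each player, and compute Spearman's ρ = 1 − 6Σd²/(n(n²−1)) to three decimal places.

-0.771

Ranks of variable 1: 6, 2, 5, 1, 4, 3
Ranks of variable 2: 3, 4, 1, 6, 2, 5
d = r₁ − r₂: 3, -2, 4, -5, 2, -2
d²: 9, 4, 16, 25, 4, 4; Σd² = 62
ρ = 1 − 6·62/(6·35) = 1 − 372/210 = -0.771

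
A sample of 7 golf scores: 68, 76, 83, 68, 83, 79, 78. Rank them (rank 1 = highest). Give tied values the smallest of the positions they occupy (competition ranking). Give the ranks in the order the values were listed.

6, 5, 1, 6, 1, 3, 4

Sorted (descending): 83, 83, 79, 78, 76, 68, 68
The 2 values of 83 occupy positions 1–2 → each gets rank 1.
The 2 values of 68 occupy positions 6–7 → each gets rank 6.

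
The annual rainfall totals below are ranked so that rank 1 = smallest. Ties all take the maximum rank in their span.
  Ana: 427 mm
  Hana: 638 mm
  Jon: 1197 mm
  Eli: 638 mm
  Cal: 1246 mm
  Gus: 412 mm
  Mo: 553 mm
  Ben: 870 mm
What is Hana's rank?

5

Sorted (ascending): 412, 427, 553, 638, 638, 870, 1197, 1246
The 2 values of 638 occupy positions 4–5 → each gets rank 5.
Hana has value 638 mm → rank 5.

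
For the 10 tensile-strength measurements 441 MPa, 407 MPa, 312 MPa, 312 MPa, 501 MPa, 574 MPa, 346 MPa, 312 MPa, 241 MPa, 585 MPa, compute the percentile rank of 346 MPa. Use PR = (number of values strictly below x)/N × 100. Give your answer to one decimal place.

N = 10.
Strictly below 346: 4. Equal to 346: 1.
PR = 4/10 × 100 = 40.0

40.0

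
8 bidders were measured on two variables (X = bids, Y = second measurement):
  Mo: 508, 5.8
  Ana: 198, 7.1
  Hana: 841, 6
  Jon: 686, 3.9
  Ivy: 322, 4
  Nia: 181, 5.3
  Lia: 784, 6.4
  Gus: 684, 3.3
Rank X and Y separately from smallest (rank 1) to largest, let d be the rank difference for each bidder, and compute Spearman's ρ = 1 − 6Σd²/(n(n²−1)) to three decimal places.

0.024

Ranks of variable 1: 4, 2, 8, 6, 3, 1, 7, 5
Ranks of variable 2: 5, 8, 6, 2, 3, 4, 7, 1
d = r₁ − r₂: -1, -6, 2, 4, 0, -3, 0, 4
d²: 1, 36, 4, 16, 0, 9, 0, 16; Σd² = 82
ρ = 1 − 6·82/(8·63) = 1 − 492/504 = 0.024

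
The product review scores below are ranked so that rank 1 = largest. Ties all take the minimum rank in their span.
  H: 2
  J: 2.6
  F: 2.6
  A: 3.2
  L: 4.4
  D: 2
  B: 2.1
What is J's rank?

3

Sorted (descending): 4.4, 3.2, 2.6, 2.6, 2.1, 2, 2
The 2 values of 2.6 occupy positions 3–4 → each gets rank 3.
The 2 values of 2 occupy positions 6–7 → each gets rank 6.
J has value 2.6 → rank 3.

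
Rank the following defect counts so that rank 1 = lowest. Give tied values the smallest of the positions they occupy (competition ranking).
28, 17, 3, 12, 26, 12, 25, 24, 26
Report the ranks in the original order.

Sorted (ascending): 3, 12, 12, 17, 24, 25, 26, 26, 28
The 2 values of 12 occupy positions 2–3 → each gets rank 2.
The 2 values of 26 occupy positions 7–8 → each gets rank 7.

9, 4, 1, 2, 7, 2, 6, 5, 7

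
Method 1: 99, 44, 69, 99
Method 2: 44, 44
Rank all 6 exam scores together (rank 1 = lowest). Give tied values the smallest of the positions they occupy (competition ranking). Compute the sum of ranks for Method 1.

15

Sorted (ascending): 44, 44, 44, 69, 99, 99
The 3 values of 44 occupy positions 1–3 → each gets rank 1.
The 2 values of 99 occupy positions 5–6 → each gets rank 5.
Method 1 values → pooled ranks: 99→5, 44→1, 69→4, 99→5
Rank sum = 5 + 1 + 4 + 5 = 15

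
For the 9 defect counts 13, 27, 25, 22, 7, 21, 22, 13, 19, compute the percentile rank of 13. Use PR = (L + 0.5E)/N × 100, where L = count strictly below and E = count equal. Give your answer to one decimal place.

N = 9.
Strictly below 13: 1. Equal to 13: 2.
PR = (1 + 0.5·2)/9 × 100 = 22.2

22.2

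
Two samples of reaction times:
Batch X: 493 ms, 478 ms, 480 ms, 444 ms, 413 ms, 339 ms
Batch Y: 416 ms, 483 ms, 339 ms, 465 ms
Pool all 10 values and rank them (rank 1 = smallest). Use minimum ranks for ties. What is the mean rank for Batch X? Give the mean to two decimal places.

Sorted (ascending): 339, 339, 413, 416, 444, 465, 478, 480, 483, 493
The 2 values of 339 occupy positions 1–2 → each gets rank 1.
Batch X values → pooled ranks: 493→10, 478→7, 480→8, 444→5, 413→3, 339→1
Mean rank = (10 + 7 + 8 + 5 + 3 + 1) / 6 = 5.67

5.67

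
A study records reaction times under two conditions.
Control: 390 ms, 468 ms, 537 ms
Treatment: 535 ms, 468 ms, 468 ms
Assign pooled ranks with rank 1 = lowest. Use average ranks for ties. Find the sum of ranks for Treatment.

11

Sorted (ascending): 390, 468, 468, 468, 535, 537
The 3 values of 468 occupy positions 2–4 → average rank 3.
Treatment values → pooled ranks: 535→5, 468→3, 468→3
Rank sum = 5 + 3 + 3 = 11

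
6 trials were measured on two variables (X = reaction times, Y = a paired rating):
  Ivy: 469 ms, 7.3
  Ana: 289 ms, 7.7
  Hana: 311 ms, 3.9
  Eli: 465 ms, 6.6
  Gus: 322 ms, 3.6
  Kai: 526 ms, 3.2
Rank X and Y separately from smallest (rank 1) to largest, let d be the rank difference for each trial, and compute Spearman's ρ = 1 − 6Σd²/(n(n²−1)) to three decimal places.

Ranks of variable 1: 5, 1, 2, 4, 3, 6
Ranks of variable 2: 5, 6, 3, 4, 2, 1
d = r₁ − r₂: 0, -5, -1, 0, 1, 5
d²: 0, 25, 1, 0, 1, 25; Σd² = 52
ρ = 1 − 6·52/(6·35) = 1 − 312/210 = -0.486

-0.486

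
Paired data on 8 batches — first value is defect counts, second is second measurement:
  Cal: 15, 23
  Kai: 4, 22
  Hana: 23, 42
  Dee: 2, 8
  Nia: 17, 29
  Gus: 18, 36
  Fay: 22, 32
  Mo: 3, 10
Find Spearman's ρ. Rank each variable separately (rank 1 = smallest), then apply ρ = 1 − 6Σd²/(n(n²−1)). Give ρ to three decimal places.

0.976

Ranks of variable 1: 4, 3, 8, 1, 5, 6, 7, 2
Ranks of variable 2: 4, 3, 8, 1, 5, 7, 6, 2
d = r₁ − r₂: 0, 0, 0, 0, 0, -1, 1, 0
d²: 0, 0, 0, 0, 0, 1, 1, 0; Σd² = 2
ρ = 1 − 6·2/(8·63) = 1 − 12/504 = 0.976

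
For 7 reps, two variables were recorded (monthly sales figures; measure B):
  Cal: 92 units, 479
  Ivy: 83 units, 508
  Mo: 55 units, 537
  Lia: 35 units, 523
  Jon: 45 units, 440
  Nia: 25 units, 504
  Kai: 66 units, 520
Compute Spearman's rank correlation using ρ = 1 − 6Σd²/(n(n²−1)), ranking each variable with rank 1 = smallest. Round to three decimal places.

-0.107

Ranks of variable 1: 7, 6, 4, 2, 3, 1, 5
Ranks of variable 2: 2, 4, 7, 6, 1, 3, 5
d = r₁ − r₂: 5, 2, -3, -4, 2, -2, 0
d²: 25, 4, 9, 16, 4, 4, 0; Σd² = 62
ρ = 1 − 6·62/(7·48) = 1 − 372/336 = -0.107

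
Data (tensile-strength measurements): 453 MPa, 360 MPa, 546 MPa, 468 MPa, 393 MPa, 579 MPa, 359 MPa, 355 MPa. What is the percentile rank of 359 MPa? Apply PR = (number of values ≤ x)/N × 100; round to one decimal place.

N = 8.
Strictly below 359: 1. Equal to 359: 1.
PR = 2/8 × 100 = 25.0

25.0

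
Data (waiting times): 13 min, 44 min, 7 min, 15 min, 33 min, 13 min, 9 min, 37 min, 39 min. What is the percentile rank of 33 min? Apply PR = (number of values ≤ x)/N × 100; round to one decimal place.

N = 9.
Strictly below 33: 5. Equal to 33: 1.
PR = 6/9 × 100 = 66.7

66.7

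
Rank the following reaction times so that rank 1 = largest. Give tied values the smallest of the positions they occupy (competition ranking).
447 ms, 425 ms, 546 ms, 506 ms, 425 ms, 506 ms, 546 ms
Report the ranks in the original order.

5, 6, 1, 3, 6, 3, 1

Sorted (descending): 546, 546, 506, 506, 447, 425, 425
The 2 values of 546 occupy positions 1–2 → each gets rank 1.
The 2 values of 506 occupy positions 3–4 → each gets rank 3.
The 2 values of 425 occupy positions 6–7 → each gets rank 6.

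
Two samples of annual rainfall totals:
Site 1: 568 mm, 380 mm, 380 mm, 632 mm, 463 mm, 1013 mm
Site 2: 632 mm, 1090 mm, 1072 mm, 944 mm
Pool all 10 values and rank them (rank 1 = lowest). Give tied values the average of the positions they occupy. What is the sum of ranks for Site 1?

23.5

Sorted (ascending): 380, 380, 463, 568, 632, 632, 944, 1013, 1072, 1090
The 2 values of 380 occupy positions 1–2 → average rank (1+2)/2 = 1.5.
The 2 values of 632 occupy positions 5–6 → average rank (5+6)/2 = 5.5.
Site 1 values → pooled ranks: 568→4, 380→1.5, 380→1.5, 632→5.5, 463→3, 1013→8
Rank sum = 4 + 1.5 + 1.5 + 5.5 + 3 + 8 = 23.5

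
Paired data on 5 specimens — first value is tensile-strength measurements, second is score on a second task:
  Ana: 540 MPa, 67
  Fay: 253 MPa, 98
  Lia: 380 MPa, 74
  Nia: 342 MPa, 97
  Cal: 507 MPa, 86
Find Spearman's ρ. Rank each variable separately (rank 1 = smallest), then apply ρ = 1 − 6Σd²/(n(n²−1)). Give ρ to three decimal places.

Ranks of variable 1: 5, 1, 3, 2, 4
Ranks of variable 2: 1, 5, 2, 4, 3
d = r₁ − r₂: 4, -4, 1, -2, 1
d²: 16, 16, 1, 4, 1; Σd² = 38
ρ = 1 − 6·38/(5·24) = 1 − 228/120 = -0.900

-0.900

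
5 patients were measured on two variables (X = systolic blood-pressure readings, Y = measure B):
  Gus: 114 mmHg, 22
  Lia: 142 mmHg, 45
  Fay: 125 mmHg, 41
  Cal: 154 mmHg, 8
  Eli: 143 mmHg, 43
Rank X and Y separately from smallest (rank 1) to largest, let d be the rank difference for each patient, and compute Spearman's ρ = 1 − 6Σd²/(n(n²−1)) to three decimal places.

-0.100

Ranks of variable 1: 1, 3, 2, 5, 4
Ranks of variable 2: 2, 5, 3, 1, 4
d = r₁ − r₂: -1, -2, -1, 4, 0
d²: 1, 4, 1, 16, 0; Σd² = 22
ρ = 1 − 6·22/(5·24) = 1 − 132/120 = -0.100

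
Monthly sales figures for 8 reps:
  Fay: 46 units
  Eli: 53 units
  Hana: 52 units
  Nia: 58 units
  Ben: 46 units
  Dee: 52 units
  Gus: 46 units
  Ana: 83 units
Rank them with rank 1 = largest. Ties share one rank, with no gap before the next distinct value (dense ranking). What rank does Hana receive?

Sorted (descending): 83, 58, 53, 52, 52, 46, 46, 46
The 2 values of 52 share dense rank 4.
The 3 values of 46 share dense rank 5.
Remaining distinct values take the next consecutive integers.
Hana has value 52 units → rank 4.

4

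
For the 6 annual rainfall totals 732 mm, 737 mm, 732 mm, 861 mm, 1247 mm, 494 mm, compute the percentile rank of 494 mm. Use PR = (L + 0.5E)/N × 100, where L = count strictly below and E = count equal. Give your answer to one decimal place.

8.3

N = 6.
Strictly below 494: 0. Equal to 494: 1.
PR = (0 + 0.5·1)/6 × 100 = 8.3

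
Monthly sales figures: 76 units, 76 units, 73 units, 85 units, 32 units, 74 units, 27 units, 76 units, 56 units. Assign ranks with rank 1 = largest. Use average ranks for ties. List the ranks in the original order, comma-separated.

3, 3, 6, 1, 8, 5, 9, 3, 7

Sorted (descending): 85, 76, 76, 76, 74, 73, 56, 32, 27
The 3 values of 76 occupy positions 2–4 → average rank 3.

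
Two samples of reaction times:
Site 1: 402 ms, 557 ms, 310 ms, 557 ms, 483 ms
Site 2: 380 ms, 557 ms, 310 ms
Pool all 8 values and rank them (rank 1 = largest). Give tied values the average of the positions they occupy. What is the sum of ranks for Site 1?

Sorted (descending): 557, 557, 557, 483, 402, 380, 310, 310
The 3 values of 557 occupy positions 1–3 → average rank 2.
The 2 values of 310 occupy positions 7–8 → average rank (7+8)/2 = 7.5.
Site 1 values → pooled ranks: 402→5, 557→2, 310→7.5, 557→2, 483→4
Rank sum = 5 + 2 + 7.5 + 2 + 4 = 20.5

20.5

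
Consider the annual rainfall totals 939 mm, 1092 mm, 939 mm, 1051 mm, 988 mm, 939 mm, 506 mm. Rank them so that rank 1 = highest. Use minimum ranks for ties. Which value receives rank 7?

Sorted (descending): 1092, 1051, 988, 939, 939, 939, 506
The 3 values of 939 occupy positions 4–6 → each gets rank 4.
Rank 7 → value 506.

506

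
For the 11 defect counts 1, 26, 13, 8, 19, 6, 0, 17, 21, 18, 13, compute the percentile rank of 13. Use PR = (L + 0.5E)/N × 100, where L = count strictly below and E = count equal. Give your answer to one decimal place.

N = 11.
Strictly below 13: 4. Equal to 13: 2.
PR = (4 + 0.5·2)/11 × 100 = 45.5

45.5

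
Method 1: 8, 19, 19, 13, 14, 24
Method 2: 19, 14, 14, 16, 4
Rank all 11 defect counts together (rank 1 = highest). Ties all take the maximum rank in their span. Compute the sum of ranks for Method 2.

Sorted (descending): 24, 19, 19, 19, 16, 14, 14, 14, 13, 8, 4
The 3 values of 19 occupy positions 2–4 → each gets rank 4.
The 3 values of 14 occupy positions 6–8 → each gets rank 8.
Method 2 values → pooled ranks: 19→4, 14→8, 14→8, 16→5, 4→11
Rank sum = 4 + 8 + 8 + 5 + 11 = 36

36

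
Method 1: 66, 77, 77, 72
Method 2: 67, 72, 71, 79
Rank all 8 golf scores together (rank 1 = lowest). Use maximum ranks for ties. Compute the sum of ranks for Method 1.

Sorted (ascending): 66, 67, 71, 72, 72, 77, 77, 79
The 2 values of 72 occupy positions 4–5 → each gets rank 5.
The 2 values of 77 occupy positions 6–7 → each gets rank 7.
Method 1 values → pooled ranks: 66→1, 77→7, 77→7, 72→5
Rank sum = 1 + 7 + 7 + 5 = 20

20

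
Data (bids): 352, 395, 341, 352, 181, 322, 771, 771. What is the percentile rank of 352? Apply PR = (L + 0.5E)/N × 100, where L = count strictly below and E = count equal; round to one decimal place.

N = 8.
Strictly below 352: 3. Equal to 352: 2.
PR = (3 + 0.5·2)/8 × 100 = 50.0

50.0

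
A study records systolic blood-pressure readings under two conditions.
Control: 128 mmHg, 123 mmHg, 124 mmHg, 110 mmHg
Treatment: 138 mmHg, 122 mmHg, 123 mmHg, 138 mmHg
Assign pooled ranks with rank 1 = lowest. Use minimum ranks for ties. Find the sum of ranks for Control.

15

Sorted (ascending): 110, 122, 123, 123, 124, 128, 138, 138
The 2 values of 123 occupy positions 3–4 → each gets rank 3.
The 2 values of 138 occupy positions 7–8 → each gets rank 7.
Control values → pooled ranks: 128→6, 123→3, 124→5, 110→1
Rank sum = 6 + 3 + 5 + 1 = 15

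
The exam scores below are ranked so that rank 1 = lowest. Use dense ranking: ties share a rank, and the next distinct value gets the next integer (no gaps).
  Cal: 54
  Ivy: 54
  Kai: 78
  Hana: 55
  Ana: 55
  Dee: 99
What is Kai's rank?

Sorted (ascending): 54, 54, 55, 55, 78, 99
The 2 values of 54 share dense rank 1.
The 2 values of 55 share dense rank 2.
Remaining distinct values take the next consecutive integers.
Kai has value 78 → rank 3.

3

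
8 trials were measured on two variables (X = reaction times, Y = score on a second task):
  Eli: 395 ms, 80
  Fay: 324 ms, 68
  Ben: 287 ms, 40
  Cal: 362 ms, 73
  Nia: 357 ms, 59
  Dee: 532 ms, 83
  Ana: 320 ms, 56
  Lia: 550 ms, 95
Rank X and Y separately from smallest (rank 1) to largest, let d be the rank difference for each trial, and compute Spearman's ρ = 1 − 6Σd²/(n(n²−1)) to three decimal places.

0.976

Ranks of variable 1: 6, 3, 1, 5, 4, 7, 2, 8
Ranks of variable 2: 6, 4, 1, 5, 3, 7, 2, 8
d = r₁ − r₂: 0, -1, 0, 0, 1, 0, 0, 0
d²: 0, 1, 0, 0, 1, 0, 0, 0; Σd² = 2
ρ = 1 − 6·2/(8·63) = 1 − 12/504 = 0.976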